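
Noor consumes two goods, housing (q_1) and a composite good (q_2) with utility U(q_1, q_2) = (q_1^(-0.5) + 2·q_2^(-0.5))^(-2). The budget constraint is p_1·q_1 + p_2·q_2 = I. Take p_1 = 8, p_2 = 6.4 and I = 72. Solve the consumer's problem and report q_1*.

q_1* = 3.6384

MU_q_1 ∝ q_1^(-1.5), MU_q_2 ∝ 2·q_2^(-1.5), so MRS = (1/2)·(q_2/q_1)^(1.5) = p_1/p_2.
Hence q_2/q_1 = (2·p_1/p_2)^(1/(1.5)), i.e. raised to the 2/3 power.
Substitute q_2 = (q_2/q_1)·q_1 into the budget: q_1* = I/(p_1 + p_2·(q_2/q_1)).
Numerically q_2/q_1 = 1.842016, so q_1* = 72/(8 + 6.4·1.842016) = 3.6384.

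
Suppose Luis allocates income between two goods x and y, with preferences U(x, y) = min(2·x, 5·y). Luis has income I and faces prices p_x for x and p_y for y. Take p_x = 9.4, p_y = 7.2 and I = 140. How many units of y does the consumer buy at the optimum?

y* = 4.5603

With perfect complements, no substitution: consume in ratio x:y = 5:2.
Budget: p_x·x + p_y·(2/5)·x = I, so (5·p_x + 2·p_y)·x = 5·I.
Demand: x*(p_x,p_y,I) = 5·I/(5·p_x + 2·p_y), y* = 2·I/(5·p_x + 2·p_y).
Here 5·9.4 + 2·7.2 = 61.4, giving y* = 4.5603.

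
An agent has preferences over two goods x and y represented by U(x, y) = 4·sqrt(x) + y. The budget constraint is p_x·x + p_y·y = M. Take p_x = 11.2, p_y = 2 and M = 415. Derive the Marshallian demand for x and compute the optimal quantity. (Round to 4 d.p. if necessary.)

Utility is quasi-linear in y; the FOC for x is 2/√x = p_x/p_y.
Thus x* = (2·p_y/p_x)² — independent of M — with the rest of income spent on y.
Plugging in: x* = (2·2/11.2)² = 0.1276.

x* = 0.1276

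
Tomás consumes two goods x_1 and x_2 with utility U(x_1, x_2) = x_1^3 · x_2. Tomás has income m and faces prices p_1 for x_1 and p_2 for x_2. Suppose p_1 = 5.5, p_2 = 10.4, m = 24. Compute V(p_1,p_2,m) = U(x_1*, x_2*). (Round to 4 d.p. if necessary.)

The MRS is 3·x_2/x_1. Set MRS = p_1/p_2.
Rearranging, p_2·x_2 = (1/3)·p_1·x_1. Substituting into the budget gives p_1·x_1·(1 + (1/3)) = m.
Demand: x_1*(p_1,p_2,m) = 0.75·m/p_1 and x_2* = 0.25·m/p_2.
At p_1=5.5, p_2=10.4, m=24: x_1* = 0.75·24/5.5 = 3.2727, x_2* = 0.5769.
Utility at the optimum: U(3.2727, 0.5769) = 20.2231.

V = 20.2231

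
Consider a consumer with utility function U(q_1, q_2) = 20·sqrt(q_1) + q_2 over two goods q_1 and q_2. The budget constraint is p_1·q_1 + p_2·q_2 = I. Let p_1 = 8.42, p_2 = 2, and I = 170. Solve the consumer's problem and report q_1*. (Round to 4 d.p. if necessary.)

q_1* = 5.642

Set MRS = p_1/p_2: 10·q_1^(−1/2) = p_1/p_2.
Solve: √q_1 = 10·p_2/p_1, so q_1*(p_1,p_2) = (10·p_2/p_1)², and q_2* = (I − p_1·q_1*)/p_2.
Plugging in: q_1* = (10·2/8.42)² = 5.642.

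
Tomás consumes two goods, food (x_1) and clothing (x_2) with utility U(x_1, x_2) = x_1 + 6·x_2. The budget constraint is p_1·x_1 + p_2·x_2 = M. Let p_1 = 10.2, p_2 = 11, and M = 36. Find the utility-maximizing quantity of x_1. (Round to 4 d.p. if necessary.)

x_1* = 0

Perfect substitutes: compare marginal utility per dollar. 1/p_1 vs 6/p_2 → 0.098 vs 0.5455.
x_2 gives more utility per dollar, so spend all income on x_2: x_2* = M/p_2, x_1* = 0.
Numerically: x_1* = 0, x_2* = 3.2727.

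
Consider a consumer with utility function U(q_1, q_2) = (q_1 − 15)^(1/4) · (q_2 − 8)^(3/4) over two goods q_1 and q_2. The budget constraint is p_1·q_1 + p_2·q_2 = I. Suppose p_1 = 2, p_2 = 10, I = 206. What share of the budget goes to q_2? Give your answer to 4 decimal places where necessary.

This is Cobb-Douglas in (q_1−15, q_2−8): tangency gives 0.25·p_2·(q_2−8) = 0.75·p_1·(q_1−15).
Substituting into the budget: q_1* = 15 + 0.25·(I − 15·p_1 − 8·p_2)/p_1, and q_2* = 8 + 0.75·(…)/p_2.
Discretionary income = 206 − 15·2 − 8·10 = 96; q_1* = 15 + 0.25·96/2 = 27; q_2* = 8 + 0.75·96/10 = 15.2.
Expenditure on q_2: 10·15.2 = 152; share = 0.7379.

share on q_2 = 0.7379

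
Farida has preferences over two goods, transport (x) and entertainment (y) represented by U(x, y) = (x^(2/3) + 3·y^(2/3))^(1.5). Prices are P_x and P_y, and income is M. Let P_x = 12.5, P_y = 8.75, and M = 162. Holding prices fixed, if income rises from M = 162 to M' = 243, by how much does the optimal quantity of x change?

MRS = MU_x/MU_y = (1/3)·(y/x)^(1/3). Set equal to P_x/P_y.
Solve for the ratio: y/x = [3·P_x/P_y]^(3).
Substitute y = (y/x)·x into the budget: x* = M/(P_x + P_y·(y/x)).
Numerically y/x = 78.717201, so x* = 162/(12.5 + 8.75·78.717201) = 0.231.
At M' = 243: x* = 0.3465. Change: 0.3465 − 0.231 = 0.1155.

Δx* = 0.1155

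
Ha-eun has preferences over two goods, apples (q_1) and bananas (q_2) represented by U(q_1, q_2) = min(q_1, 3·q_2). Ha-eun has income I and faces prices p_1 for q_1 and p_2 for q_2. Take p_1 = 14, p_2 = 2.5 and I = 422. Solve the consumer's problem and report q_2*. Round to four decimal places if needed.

q_2* = 9.4831

With perfect complements, no substitution: consume in ratio q_1:q_2 = 3:1.
Budget: p_1·q_1 + p_2·(1/3)·q_1 = I, so (3·p_1 + p_2)·q_1 = 3·I.
Demand: q_1*(p_1,p_2,I) = 3·I/(3·p_1 + p_2), q_2* = I/(3·p_1 + p_2).
Here 3·14 + 2.5 = 44.5, giving q_2* = 9.4831.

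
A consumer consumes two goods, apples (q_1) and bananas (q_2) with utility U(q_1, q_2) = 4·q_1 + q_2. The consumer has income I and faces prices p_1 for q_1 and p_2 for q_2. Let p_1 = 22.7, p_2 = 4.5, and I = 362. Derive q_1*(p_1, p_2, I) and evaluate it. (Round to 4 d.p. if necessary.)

q_1* = 0

Perfect substitutes: compare marginal utility per dollar. 4/p_1 vs 1/p_2 → 0.1762 vs 0.2222.
q_2 gives more utility per dollar, so spend all income on q_2: q_2* = I/p_2, q_1* = 0.
Numerically: q_1* = 0, q_2* = 80.4444.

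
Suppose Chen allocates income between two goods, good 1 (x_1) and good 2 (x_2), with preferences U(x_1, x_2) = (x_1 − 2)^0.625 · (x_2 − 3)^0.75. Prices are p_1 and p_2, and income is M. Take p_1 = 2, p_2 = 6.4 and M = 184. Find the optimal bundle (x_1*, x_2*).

This is Cobb-Douglas in (x_1−2, x_2−3): tangency gives 0.625·p_2·(x_2−3) = 0.75·p_1·(x_1−2).
Substituting into the budget: x_1* = 2 + 5/11·(M − 2·p_1 − 3·p_2)/p_1, and x_2* = 3 + 6/11·(…)/p_2.
Discretionary income = 184 − 2·2 − 3·6.4 = 160.8; x_1* = 2 + 5/11·160.8/2 = 38.5455; x_2* = 3 + 6/11·160.8/6.4 = 16.7045.

x_1* = 38.5455, x_2* = 16.7045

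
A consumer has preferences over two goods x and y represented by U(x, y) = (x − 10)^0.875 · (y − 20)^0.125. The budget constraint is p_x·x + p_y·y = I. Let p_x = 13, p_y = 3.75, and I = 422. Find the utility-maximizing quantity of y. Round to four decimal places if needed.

y* = 27.2333

Let x' = x−10, y' = y−20. MRS = 7·y'/x' = p_x/p_y.
Substituting into the budget: x* = 10 + 0.875·(I − 10·p_x − 20·p_y)/p_x, and y* = 20 + 0.125·(…)/p_y.
Discretionary income = 422 − 10·13 − 20·3.75 = 217; y* = 20 + 0.125·217/3.75 = 27.2333.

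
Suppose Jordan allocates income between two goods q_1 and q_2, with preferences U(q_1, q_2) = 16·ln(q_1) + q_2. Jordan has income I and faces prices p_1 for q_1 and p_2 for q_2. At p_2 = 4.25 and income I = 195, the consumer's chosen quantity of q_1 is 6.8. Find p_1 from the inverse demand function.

p_1 = 10

Set MRS = p_1/p_2: (16/q_1)/1 = p_1/p_2.
So q_1*(p_1,p_2) = 16·p_2/p_1, independent of income; and q_2* = (I − 16·p_2)/p_2.
Set q_1* = 6.8 in the demand function and solve for p_1: p_1 = 10.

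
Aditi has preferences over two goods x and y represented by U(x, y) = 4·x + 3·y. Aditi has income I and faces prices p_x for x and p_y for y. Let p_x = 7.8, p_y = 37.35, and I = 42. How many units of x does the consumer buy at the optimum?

Linear utility — the consumer picks whichever good has higher MU/price: 4/7.8 = 0.5128 vs 3/37.35 = 0.0803.
x gives more utility per dollar, so spend all income on x: x* = I/p_x, y* = 0.
Numerically: x* = 5.3846, y* = 0.

x* = 5.3846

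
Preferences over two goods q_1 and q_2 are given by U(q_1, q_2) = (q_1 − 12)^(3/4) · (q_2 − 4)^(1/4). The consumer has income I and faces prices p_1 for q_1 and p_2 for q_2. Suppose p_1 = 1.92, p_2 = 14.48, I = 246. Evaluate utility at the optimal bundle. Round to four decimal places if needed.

MRS = 3·(q_2−4)/(q_1−12). Tangency with p_1/p_2 gives q_2−4 = (1/3)·(p_1/p_2)·(q_1−12).
After buying the subsistence bundle (12, 4), a share 0.75 of the remaining income goes to q_1: q_1* = 12 + 0.75·(I − 12p_1 − 4p_2)/p_1.
Discretionary income = 246 − 12·1.92 − 4·14.48 = 165.04; q_1* = 12 + 0.75·165.04/1.92 = 76.4688; q_2* = 4 + 0.25·165.04/14.48 = 6.8494.
Utility at the optimum: U(76.4688, 6.8494) = 29.5598.

V = 29.5598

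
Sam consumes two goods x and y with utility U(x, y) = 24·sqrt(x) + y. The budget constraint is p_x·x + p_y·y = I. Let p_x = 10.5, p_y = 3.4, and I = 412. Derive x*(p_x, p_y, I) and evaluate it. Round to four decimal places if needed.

Utility is quasi-linear in y; the FOC for x is 12/√x = p_x/p_y.
Thus x* = (12·p_y/p_x)² — independent of I — with the rest of income spent on y.
Plugging in: x* = (12·3.4/10.5)² = 15.0988.

x* = 15.0988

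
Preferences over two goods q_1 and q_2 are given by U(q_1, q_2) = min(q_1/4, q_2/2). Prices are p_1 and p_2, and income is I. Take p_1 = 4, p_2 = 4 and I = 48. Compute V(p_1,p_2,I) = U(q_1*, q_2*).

Demand: q_1*(p_1,p_2,I) = 4·I/(4·p_1 + 2·p_2), q_2* = 2·I/(4·p_1 + 2·p_2).
Here 4·4 + 2·4 = 24, giving q_1* = 8 and q_2* = 4.
Utility at the optimum: U(8, 4) = 2.

V = 2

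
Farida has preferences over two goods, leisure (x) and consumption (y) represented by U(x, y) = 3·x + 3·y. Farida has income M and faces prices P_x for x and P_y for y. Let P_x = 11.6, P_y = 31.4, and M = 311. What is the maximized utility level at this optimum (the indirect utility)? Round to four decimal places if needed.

x gives more utility per dollar, so spend all income on x: x* = M/P_x, y* = 0.
Numerically: x* = 26.8103, y* = 0.
Utility at the optimum: U(26.8103, 0) = 80.431.

V = 80.431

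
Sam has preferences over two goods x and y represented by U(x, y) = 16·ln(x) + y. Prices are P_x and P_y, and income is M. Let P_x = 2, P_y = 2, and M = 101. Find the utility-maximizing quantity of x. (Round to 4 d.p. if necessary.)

MU_x = 16/x, MU_y = 1. Tangency: 16/x = P_x/P_y.
So x*(P_x,P_y) = 16·P_y/P_x, independent of income; and y* = (M − 16·P_y)/P_y.
At the given prices: x* = 16·2/2 = 16.

x* = 16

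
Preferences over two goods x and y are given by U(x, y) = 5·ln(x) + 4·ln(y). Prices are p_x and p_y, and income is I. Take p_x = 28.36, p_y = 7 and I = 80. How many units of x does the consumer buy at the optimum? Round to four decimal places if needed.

MU_x/MU_y = (5·y)/(4·x); tangency sets this equal to p_x/p_y.
Rearranging, p_y·y = (4/5)·p_x·x. Substituting into the budget gives p_x·x·(1 + (4/5)) = I.
Demand: x*(p_x,p_y,I) = 5/9·I/p_x and y* = 4/9·I/p_y.
At p_x=28.36, p_y=7, I=80: x* = 5/9·80/28.36 = 1.5672.

x* = 1.5672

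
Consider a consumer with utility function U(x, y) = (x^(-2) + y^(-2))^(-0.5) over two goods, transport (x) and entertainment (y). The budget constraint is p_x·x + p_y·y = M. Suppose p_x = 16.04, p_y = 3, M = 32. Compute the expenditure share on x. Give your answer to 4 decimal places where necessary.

share on x = 0.7536

MU_x ∝ x^(-3), MU_y ∝ y^(-3), so MRS = (y/x)^(3) = p_x/p_y.
Solve for the ratio: y/x = [p_x/p_y]^(1/3).
Substitute y = (y/x)·x into the budget: x* = M/(p_x + p_y·(y/x)).
Numerically y/x = 1.748616, so x* = 32/(16.04 + 3·1.748616) = 1.5033 and y* = 1.748616·1.5033 = 2.6288.
Expenditure on x: 16.04·1.5033 = 24.1137; share = 0.7536.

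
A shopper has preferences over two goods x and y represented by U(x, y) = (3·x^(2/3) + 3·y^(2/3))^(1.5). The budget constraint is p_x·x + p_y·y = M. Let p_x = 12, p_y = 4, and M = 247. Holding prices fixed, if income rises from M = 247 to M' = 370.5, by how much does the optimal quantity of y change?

From the CES first-order condition, (y/x)^(1/3) = p_x/p_y.
Hence y/x = (p_x/p_y)^(1/(1/3)), i.e. raised to the 3 power.
Substitute y = (y/x)·x into the budget: x* = M/(p_x + p_y·(y/x)).
Numerically y/x = 27, so x* = 247/(12 + 4·27) = 2.0583 and y* = 27·2.0583 = 55.575.
At M' = 370.5: y* = 83.3625. Change: 83.3625 − 55.575 = 27.7875.

Δy* = 27.7875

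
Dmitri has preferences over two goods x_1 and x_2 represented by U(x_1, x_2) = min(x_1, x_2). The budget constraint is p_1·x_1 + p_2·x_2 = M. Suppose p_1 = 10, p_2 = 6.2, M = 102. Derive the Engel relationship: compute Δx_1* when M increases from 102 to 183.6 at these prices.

With perfect complements, no substitution: consume in ratio x_1:x_2 = 1:1.
Budget: p_1·x_1 + p_2·x_1 = M, so (p_1 + p_2)·x_1 = M.
Demand: x_1*(p_1,p_2,M) = M/(p_1 + p_2), x_2* = M/(p_1 + p_2).
Here 10 + 6.2 = 16.2, giving x_1* = 6.2963.
At M' = 183.6: x_1* = 11.3333. Change: 11.3333 − 6.2963 = 5.037.

Δx_1* = 5.037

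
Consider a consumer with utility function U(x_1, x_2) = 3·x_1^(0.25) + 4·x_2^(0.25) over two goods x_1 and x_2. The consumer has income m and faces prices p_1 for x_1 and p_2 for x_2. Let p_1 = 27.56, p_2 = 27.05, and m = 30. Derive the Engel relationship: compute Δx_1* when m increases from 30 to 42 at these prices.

MU_x_1 ∝ 3·x_1^(-0.75), MU_x_2 ∝ 4·x_2^(-0.75), so MRS = (3/4)·(x_2/x_1)^(0.75) = p_1/p_2.
Hence x_2/x_1 = ((4/3)·p_1/p_2)^(1/(0.75)), i.e. raised to the 4/3 power.
Substitute x_2 = (x_2/x_1)·x_1 into the budget: x_1* = m/(p_1 + p_2·(x_2/x_1)).
Numerically x_2/x_1 = 1.50453, so x_1* = 30/(27.56 + 27.05·1.50453) = 0.4395.
At m' = 42: x_1* = 0.6153. Change: 0.6153 − 0.4395 = 0.1758.

Δx_1* = 0.1758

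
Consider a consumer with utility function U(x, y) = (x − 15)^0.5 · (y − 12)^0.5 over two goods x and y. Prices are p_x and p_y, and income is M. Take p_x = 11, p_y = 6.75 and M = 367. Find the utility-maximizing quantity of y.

Let x' = x−15, y' = y−12. MRS = y'/x' = p_x/p_y.
Substituting into the budget: x* = 15 + 0.5·(M − 15·p_x − 12·p_y)/p_x, and y* = 12 + 0.5·(…)/p_y.
Discretionary income = 367 − 15·11 − 12·6.75 = 121; y* = 12 + 0.5·121/6.75 = 20.963.

y* = 20.963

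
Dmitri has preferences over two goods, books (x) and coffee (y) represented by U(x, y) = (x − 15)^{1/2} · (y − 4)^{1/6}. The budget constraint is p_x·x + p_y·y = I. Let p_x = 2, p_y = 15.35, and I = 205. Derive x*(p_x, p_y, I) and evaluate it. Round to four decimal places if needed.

x* = 57.6

Let x' = x−15, y' = y−4. MRS = 3·y'/x' = p_x/p_y.
After buying the subsistence bundle (15, 4), a share 0.75 of the remaining income goes to x: x* = 15 + 0.75·(I − 15p_x − 4p_y)/p_x.
Discretionary income = 205 − 15·2 − 4·15.35 = 113.6; x* = 15 + 0.75·113.6/2 = 57.6.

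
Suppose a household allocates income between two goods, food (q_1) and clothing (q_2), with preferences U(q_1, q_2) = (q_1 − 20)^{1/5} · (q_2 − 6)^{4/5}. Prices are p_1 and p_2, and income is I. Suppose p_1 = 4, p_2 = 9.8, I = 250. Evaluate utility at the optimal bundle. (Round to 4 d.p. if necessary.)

V = 8.2298

MRS = (1/4)·(q_2−6)/(q_1−20). Tangency with p_1/p_2 gives q_2−6 = 4·(p_1/p_2)·(q_1−20).
Substituting into the budget: q_1* = 20 + 0.2·(I − 20·p_1 − 6·p_2)/p_1, and q_2* = 6 + 0.8·(…)/p_2.
Discretionary income = 250 − 20·4 − 6·9.8 = 111.2; q_1* = 20 + 0.2·111.2/4 = 25.56; q_2* = 6 + 0.8·111.2/9.8 = 15.0776.
Utility at the optimum: U(25.56, 15.0776) = 8.2298.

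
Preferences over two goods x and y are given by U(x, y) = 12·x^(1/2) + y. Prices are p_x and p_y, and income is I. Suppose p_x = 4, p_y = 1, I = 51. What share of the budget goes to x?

share on x = 0.1765

Solve: √x = 6·p_y/p_x, so x*(p_x,p_y) = (6·p_y/p_x)², and y* = (I − p_x·x*)/p_y.
Plugging in: x* = (6·1/4)² = 2.25, y* = 42.
Expenditure on x: 4·2.25 = 9; share = 0.1765.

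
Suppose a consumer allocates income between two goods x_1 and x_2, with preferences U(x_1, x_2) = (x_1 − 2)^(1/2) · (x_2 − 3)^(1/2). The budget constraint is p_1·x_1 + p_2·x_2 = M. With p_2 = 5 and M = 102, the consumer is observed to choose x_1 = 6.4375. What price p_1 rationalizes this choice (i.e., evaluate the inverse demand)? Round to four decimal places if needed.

p_1 = 8

This is Cobb-Douglas in (x_1−2, x_2−3): tangency gives 0.5·p_2·(x_2−3) = 0.5·p_1·(x_1−2).
Substituting into the budget: x_1* = 2 + 0.5·(M − 2·p_1 − 3·p_2)/p_1, and x_2* = 3 + 0.5·(…)/p_2.
Set x_1* = 6.4375 in the demand function and solve for p_1: p_1 = 8.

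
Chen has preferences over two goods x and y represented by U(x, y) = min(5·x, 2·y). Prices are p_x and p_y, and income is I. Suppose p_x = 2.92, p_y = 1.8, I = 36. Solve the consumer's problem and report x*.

x* = 4.8518

With perfect complements, no substitution: consume in ratio x:y = 2:5.
Budget: p_x·x + p_y·(5/2)·x = I, so (2·p_x + 5·p_y)·x = 2·I.
Demand: x*(p_x,p_y,I) = 2·I/(2·p_x + 5·p_y), y* = 5·I/(2·p_x + 5·p_y).
Here 2·2.92 + 5·1.8 = 14.84, giving x* = 4.8518.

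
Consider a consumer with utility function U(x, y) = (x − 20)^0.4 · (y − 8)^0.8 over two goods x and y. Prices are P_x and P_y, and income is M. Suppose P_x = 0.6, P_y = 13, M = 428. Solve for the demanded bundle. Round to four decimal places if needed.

MRS = (1/2)·(y−8)/(x−20). Tangency with P_x/P_y gives y−8 = 2·(P_x/P_y)·(x−20).
Substituting into the budget: x* = 20 + 1/3·(M − 20·P_x − 8·P_y)/P_x, and y* = 8 + 2/3·(…)/P_y.
Discretionary income = 428 − 20·0.6 − 8·13 = 312; x* = 20 + 1/3·312/0.6 = 193.3333; y* = 8 + 2/3·312/13 = 24.

x* = 193.3333, y* = 24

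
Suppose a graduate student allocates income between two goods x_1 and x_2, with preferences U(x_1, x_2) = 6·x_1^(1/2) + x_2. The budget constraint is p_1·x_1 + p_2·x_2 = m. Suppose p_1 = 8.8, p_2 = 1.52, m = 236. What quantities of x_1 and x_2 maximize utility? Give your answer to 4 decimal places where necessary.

x_1* = 0.2685, x_2* = 153.7086

MU_x_1 = 3/√x_1, MU_x_2 = 1. Tangency: 3/√x_1 = p_1/p_2.
Solve: √x_1 = 3·p_2/p_1, so x_1*(p_1,p_2) = (3·p_2/p_1)², and x_2* = (m − p_1·x_1*)/p_2.
Plugging in: x_1* = (3·1.52/8.8)² = 0.2685, x_2* = 153.7086.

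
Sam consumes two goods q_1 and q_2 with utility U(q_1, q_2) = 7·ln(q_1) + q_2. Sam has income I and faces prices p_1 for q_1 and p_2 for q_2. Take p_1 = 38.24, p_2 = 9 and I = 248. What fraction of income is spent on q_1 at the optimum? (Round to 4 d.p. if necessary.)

MU_q_1 = 7/q_1, MU_q_2 = 1. Tangency: 7/q_1 = p_1/p_2.
So q_1*(p_1,p_2) = 7·p_2/p_1, independent of income; and q_2* = (I − 7·p_2)/p_2.
At the given prices: q_1* = 7·9/38.24 = 1.6475, and q_2* = 20.5556.
Expenditure on q_1: 38.24·1.6475 = 63; share = 0.254.

share on q_1 = 0.254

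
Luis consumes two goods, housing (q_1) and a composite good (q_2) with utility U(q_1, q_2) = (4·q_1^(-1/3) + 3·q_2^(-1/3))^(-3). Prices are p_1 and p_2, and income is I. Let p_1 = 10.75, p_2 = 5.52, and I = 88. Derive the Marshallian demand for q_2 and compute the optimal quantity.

q_2* = 6.4653

MU_q_1 ∝ 4·q_1^(-4/3), MU_q_2 ∝ 3·q_2^(-4/3), so MRS = (4/3)·(q_2/q_1)^(4/3) = p_1/p_2.
Hence q_2/q_1 = ((3/4)·p_1/p_2)^(1/(4/3)), i.e. raised to the 0.75 power.
Substitute q_2 = (q_2/q_1)·q_1 into the budget: q_1* = I/(p_1 + p_2·(q_2/q_1)).
Numerically q_2/q_1 = 1.328611, so q_1* = 88/(10.75 + 5.52·1.328611) = 4.8662 and q_2* = 1.328611·4.8662 = 6.4653.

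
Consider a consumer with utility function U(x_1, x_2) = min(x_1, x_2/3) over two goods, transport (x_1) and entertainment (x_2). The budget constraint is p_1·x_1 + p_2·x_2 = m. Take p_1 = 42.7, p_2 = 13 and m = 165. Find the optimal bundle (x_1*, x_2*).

x_1* = 2.0196, x_2* = 6.0588

With perfect complements, no substitution: consume in ratio x_1:x_2 = 1:3.
Budget: p_1·x_1 + p_2·3·x_1 = m, so (p_1 + 3·p_2)·x_1 = m.
Demand: x_1*(p_1,p_2,m) = m/(p_1 + 3·p_2), x_2* = 3·m/(p_1 + 3·p_2).
Here 42.7 + 3·13 = 81.7, giving x_1* = 2.0196 and x_2* = 6.0588.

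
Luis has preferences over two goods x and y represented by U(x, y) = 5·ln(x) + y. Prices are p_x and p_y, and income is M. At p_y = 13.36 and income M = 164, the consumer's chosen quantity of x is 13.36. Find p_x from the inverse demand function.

Set MRS = p_x/p_y: (5/x)/1 = p_x/p_y.
So x*(p_x,p_y) = 5·p_y/p_x, independent of income; and y* = (M − 5·p_y)/p_y.
Set x* = 13.36 in the demand function and solve for p_x: p_x = 5.

p_x = 5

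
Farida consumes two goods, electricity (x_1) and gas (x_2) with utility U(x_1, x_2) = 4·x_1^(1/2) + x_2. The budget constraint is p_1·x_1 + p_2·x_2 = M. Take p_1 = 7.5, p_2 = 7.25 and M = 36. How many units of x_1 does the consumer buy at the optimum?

Set MRS = p_1/p_2: 2·x_1^(−1/2) = p_1/p_2.
Solve: √x_1 = 2·p_2/p_1, so x_1*(p_1,p_2) = (2·p_2/p_1)², and x_2* = (M − p_1·x_1*)/p_2.
Plugging in: x_1* = (2·7.25/7.5)² = 3.7378.

x_1* = 3.7378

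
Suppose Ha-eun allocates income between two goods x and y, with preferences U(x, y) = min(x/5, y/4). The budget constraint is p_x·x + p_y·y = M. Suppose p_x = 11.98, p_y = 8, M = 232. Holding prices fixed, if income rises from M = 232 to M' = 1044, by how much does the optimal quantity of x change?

Here 5·11.98 + 4·8 = 91.9, giving x* = 12.6224.
At M' = 1044: x* = 56.8009. Change: 56.8009 − 12.6224 = 44.1785.

Δx* = 44.1785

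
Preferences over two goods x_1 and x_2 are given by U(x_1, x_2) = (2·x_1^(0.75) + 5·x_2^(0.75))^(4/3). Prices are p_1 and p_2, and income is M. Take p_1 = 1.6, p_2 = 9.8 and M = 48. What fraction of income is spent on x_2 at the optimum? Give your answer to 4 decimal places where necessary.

share on x_2 = 0.1453

Substitute x_2 = (x_2/x_1)·x_1 into the budget: x_1* = M/(p_1 + p_2·(x_2/x_1)).
Numerically x_2/x_1 = 0.027755, so x_1* = 48/(1.6 + 9.8·0.027755) = 25.6411 and x_2* = 0.027755·25.6411 = 0.7117.
Expenditure on x_2: 9.8·0.7117 = 6.9743; share = 0.1453.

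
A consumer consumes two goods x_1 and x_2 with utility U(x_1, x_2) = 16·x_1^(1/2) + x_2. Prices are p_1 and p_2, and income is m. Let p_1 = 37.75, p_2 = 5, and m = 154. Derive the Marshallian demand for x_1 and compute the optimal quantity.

x_1* = 1.1228

Plugging in: x_1* = (8·5/37.75)² = 1.1228.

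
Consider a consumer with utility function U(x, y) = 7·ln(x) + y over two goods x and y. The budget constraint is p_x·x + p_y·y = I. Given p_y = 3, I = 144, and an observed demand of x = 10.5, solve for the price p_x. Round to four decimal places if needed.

Set MRS = p_x/p_y: (7/x)/1 = p_x/p_y.
So x*(p_x,p_y) = 7·p_y/p_x, independent of income; and y* = (I − 7·p_y)/p_y.
Set x* = 10.5 in the demand function and solve for p_x: p_x = 2.

p_x = 2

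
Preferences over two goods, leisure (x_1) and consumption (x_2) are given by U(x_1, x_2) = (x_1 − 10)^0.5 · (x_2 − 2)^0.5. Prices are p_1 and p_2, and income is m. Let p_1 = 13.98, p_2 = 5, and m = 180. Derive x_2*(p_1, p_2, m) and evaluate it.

x_2* = 5.02

Discretionary income = 180 − 10·13.98 − 2·5 = 30.2; x_2* = 2 + 0.5·30.2/5 = 5.02.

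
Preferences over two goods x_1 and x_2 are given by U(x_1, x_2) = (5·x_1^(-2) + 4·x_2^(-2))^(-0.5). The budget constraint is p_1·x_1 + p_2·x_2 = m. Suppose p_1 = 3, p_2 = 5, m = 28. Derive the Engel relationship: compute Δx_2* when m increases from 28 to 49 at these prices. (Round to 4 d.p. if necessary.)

Δx_2* = 2.3778

MU_x_1 ∝ 5·x_1^(-3), MU_x_2 ∝ 4·x_2^(-3), so MRS = (5/4)·(x_2/x_1)^(3) = p_1/p_2.
Hence x_2/x_1 = ((4/5)·p_1/p_2)^(1/(3)), i.e. raised to the 1/3 power.
With the ratio pinned down, the budget gives x_1* = m/(p_1 + p_2·(x_2/x_1)) and x_2* = (x_2/x_1)·x_1*.
Numerically x_2/x_1 = 0.782974, so x_1* = 28/(3 + 5·0.782974) = 4.0492 and x_2* = 0.782974·4.0492 = 3.1705.
At m' = 49: x_2* = 5.5483. Change: 5.5483 − 3.1705 = 2.3778.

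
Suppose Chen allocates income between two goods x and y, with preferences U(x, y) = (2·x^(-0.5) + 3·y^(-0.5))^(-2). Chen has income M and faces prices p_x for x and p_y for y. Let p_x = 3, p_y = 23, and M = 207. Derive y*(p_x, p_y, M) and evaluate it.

MU_x ∝ 2·x^(-1.5), MU_y ∝ 3·y^(-1.5), so MRS = (2/3)·(y/x)^(1.5) = p_x/p_y.
Solve for the ratio: y/x = [(3/2)·p_x/p_y]^(2/3).
With the ratio pinned down, the budget gives x* = M/(p_x + p_y·(y/x)) and y* = (y/x)·x*.
Numerically y/x = 0.337021, so x* = 207/(3 + 23·0.337021) = 19.2532 and y* = 0.337021·19.2532 = 6.4887.

y* = 6.4887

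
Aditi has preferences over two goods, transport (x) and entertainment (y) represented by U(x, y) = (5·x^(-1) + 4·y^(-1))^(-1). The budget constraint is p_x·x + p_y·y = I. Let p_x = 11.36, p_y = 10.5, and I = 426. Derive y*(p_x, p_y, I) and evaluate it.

y* = 18.7577

Substitute y = (y/x)·x into the budget: x* = I/(p_x + p_y·(y/x)).
Numerically y/x = 0.930335, so x* = 426/(11.36 + 10.5·0.930335) = 20.1623 and y* = 0.930335·20.1623 = 18.7577.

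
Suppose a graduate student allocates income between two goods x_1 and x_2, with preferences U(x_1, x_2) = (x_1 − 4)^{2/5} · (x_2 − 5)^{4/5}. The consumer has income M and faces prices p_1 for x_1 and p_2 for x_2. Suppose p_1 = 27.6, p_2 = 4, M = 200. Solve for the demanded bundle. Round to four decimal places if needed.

Let x_1' = x_1−4, x_2' = x_2−5. MRS = (1/2)·x_2'/x_1' = p_1/p_2.
After buying the subsistence bundle (4, 5), a share 1/3 of the remaining income goes to x_1: x_1* = 4 + 1/3·(M − 4p_1 − 5p_2)/p_1.
Discretionary income = 200 − 4·27.6 − 5·4 = 69.6; x_1* = 4 + 1/3·69.6/27.6 = 4.8406; x_2* = 5 + 2/3·69.6/4 = 16.6.

x_1* = 4.8406, x_2* = 16.6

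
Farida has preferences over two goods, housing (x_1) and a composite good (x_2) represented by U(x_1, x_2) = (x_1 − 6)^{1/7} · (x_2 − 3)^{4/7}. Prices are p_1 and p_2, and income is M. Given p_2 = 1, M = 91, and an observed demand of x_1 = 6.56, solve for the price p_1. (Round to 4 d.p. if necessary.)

p_1 = 10

This is Cobb-Douglas in (x_1−6, x_2−3): tangency gives 1/7·p_2·(x_2−3) = 4/7·p_1·(x_1−6).
After buying the subsistence bundle (6, 3), a share 0.2 of the remaining income goes to x_1: x_1* = 6 + 0.2·(M − 6p_1 − 3p_2)/p_1.
Set x_1* = 6.56 in the demand function and solve for p_1: p_1 = 10.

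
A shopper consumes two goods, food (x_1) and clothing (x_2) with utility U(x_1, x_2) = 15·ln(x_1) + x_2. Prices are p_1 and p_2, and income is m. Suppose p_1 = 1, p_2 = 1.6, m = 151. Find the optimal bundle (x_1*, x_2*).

Set MRS = p_1/p_2: (15/x_1)/1 = p_1/p_2.
So x_1*(p_1,p_2) = 15·p_2/p_1, independent of income; and x_2* = (m − 15·p_2)/p_2.
At the given prices: x_1* = 15·1.6/1 = 24, and x_2* = 79.375.

x_1* = 24, x_2* = 79.375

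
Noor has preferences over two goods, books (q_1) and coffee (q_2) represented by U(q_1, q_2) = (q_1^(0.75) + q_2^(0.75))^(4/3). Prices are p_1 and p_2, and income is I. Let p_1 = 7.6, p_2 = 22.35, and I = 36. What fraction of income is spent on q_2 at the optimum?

share on q_2 = 0.0378

From the CES first-order condition, (q_2/q_1)^(0.25) = p_1/p_2.
Hence q_2/q_1 = (p_1/p_2)^(1/(0.25)), i.e. raised to the 4 power.
Substitute q_2 = (q_2/q_1)·q_1 into the budget: q_1* = I/(p_1 + p_2·(q_2/q_1)).
Numerically q_2/q_1 = 0.01337, so q_1* = 36/(7.6 + 22.35·0.01337) = 4.5576 and q_2* = 0.01337·4.5576 = 0.0609.
Expenditure on q_2: 22.35·0.0609 = 1.362; share = 0.0378.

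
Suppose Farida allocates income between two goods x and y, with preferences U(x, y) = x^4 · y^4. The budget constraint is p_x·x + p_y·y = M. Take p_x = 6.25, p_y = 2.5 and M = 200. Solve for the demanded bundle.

x* = 16, y* = 40

Tangency: MRS = y/x = p_x/p_y.
So 4·p_y·y = 4·p_x·x; combined with the budget, a share 0.5 of income goes to x.
Demand: x*(p_x,p_y,M) = 0.5·M/p_x and y* = 0.5·M/p_y.
At p_x=6.25, p_y=2.5, M=200: x* = 0.5·200/6.25 = 16, y* = 40.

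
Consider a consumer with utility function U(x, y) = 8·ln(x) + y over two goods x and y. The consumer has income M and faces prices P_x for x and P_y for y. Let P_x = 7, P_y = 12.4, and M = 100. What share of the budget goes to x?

Set MRS = P_x/P_y: (8/x)/1 = P_x/P_y.
So x*(P_x,P_y) = 8·P_y/P_x, independent of income; and y* = (M − 8·P_y)/P_y.
At the given prices: x* = 8·12.4/7 = 14.1714, and y* = 0.0645.
Expenditure on x: 7·14.1714 = 99.2; share = 0.992.

share on x = 0.992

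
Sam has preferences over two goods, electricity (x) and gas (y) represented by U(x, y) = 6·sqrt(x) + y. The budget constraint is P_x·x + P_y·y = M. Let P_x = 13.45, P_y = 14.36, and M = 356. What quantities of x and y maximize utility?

x* = 10.259, y* = 15.1822

Utility is quasi-linear in y; the FOC for x is 3/√x = P_x/P_y.
Solve: √x = 3·P_y/P_x, so x*(P_x,P_y) = (3·P_y/P_x)², and y* = (M − P_x·x*)/P_y.
Plugging in: x* = (3·14.36/13.45)² = 10.259, y* = 15.1822.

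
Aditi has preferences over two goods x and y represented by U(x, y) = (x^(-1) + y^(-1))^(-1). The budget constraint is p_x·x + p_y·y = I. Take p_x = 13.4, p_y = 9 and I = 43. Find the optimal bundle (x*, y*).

MRS = MU_x/MU_y = (y/x)^(2). Set equal to p_x/p_y.
Hence y/x = (p_x/p_y)^(1/(2)), i.e. raised to the 0.5 power.
With the ratio pinned down, the budget gives x* = I/(p_x + p_y·(y/x)) and y* = (y/x)·x*.
Numerically y/x = 1.2202, so x* = 43/(13.4 + 9·1.2202) = 1.7636 and y* = 1.2202·1.7636 = 2.152.

x* = 1.7636, y* = 2.152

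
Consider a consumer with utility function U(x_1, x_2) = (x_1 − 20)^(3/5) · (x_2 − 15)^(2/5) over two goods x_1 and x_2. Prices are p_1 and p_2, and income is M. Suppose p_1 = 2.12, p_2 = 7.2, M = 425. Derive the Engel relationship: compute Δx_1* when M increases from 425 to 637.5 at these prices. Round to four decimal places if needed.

Let x_1' = x_1−20, x_2' = x_2−15. MRS = (3/2)·x_2'/x_1' = p_1/p_2.
Substituting into the budget: x_1* = 20 + 0.6·(M − 20·p_1 − 15·p_2)/p_1, and x_2* = 15 + 0.4·(…)/p_2.
Discretionary income = 425 − 20·2.12 − 15·7.2 = 274.6; x_1* = 20 + 0.6·274.6/2.12 = 97.717.
At M' = 637.5: x_1* = 157.8585. Change: 157.8585 − 97.717 = 60.1415.

Δx_1* = 60.1415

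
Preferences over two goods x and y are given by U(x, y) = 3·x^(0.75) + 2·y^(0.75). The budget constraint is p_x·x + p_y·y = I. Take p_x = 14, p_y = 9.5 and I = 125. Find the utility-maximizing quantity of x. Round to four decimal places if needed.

Numerically y/x = 0.93165, so x* = 125/(14 + 9.5·0.93165) = 5.4703.

x* = 5.4703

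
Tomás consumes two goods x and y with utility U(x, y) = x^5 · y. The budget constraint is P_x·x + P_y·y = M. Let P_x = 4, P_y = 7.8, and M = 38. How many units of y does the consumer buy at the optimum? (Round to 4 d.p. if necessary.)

y* = 0.812

Demand: x*(P_x,P_y,M) = 5/6·M/P_x and y* = 1/6·M/P_y.
At P_x=4, P_y=7.8, M=38: y* = 1/6·38/7.8 = 0.812.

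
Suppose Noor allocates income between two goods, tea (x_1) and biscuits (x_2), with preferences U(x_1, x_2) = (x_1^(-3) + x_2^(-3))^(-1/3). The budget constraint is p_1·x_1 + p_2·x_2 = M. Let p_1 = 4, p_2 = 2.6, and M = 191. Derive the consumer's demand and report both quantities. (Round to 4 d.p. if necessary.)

x_1* = 27.6986, x_2* = 30.8482

MRS = MU_x_1/MU_x_2 = (x_2/x_1)^(4). Set equal to p_1/p_2.
Hence x_2/x_1 = (p_1/p_2)^(1/(4)), i.e. raised to the 0.25 power.
With the ratio pinned down, the budget gives x_1* = M/(p_1 + p_2·(x_2/x_1)) and x_2* = (x_2/x_1)·x_1*.
Numerically x_2/x_1 = 1.113709, so x_1* = 191/(4 + 2.6·1.113709) = 27.6986 and x_2* = 1.113709·27.6986 = 30.8482.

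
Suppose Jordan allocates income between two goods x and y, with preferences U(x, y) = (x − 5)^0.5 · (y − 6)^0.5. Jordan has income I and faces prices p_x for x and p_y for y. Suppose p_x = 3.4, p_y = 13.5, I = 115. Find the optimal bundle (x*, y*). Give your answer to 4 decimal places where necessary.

Substituting into the budget: x* = 5 + 0.5·(I − 5·p_x − 6·p_y)/p_x, and y* = 6 + 0.5·(…)/p_y.
Discretionary income = 115 − 5·3.4 − 6·13.5 = 17; x* = 5 + 0.5·17/3.4 = 7.5; y* = 6 + 0.5·17/13.5 = 6.6296.

x* = 7.5, y* = 6.6296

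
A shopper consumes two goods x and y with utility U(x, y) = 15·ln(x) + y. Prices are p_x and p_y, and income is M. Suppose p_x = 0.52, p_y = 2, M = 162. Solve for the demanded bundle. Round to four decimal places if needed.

MU_x = 15/x, MU_y = 1. Tangency: 15/x = p_x/p_y.
So x*(p_x,p_y) = 15·p_y/p_x, independent of income; and y* = (M − 15·p_y)/p_y.
At the given prices: x* = 15·2/0.52 = 57.6923, and y* = 66.

x* = 57.6923, y* = 66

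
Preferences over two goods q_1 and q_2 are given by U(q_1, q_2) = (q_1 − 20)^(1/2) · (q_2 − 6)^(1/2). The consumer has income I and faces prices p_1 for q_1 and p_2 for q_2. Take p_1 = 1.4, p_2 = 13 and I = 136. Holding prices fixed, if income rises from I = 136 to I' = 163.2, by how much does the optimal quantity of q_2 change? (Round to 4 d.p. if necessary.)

Δq_2* = 1.0462

This is Cobb-Douglas in (q_1−20, q_2−6): tangency gives 0.5·p_2·(q_2−6) = 0.5·p_1·(q_1−20).
After buying the subsistence bundle (20, 6), a share 0.5 of the remaining income goes to q_1: q_1* = 20 + 0.5·(I − 20p_1 − 6p_2)/p_1.
Discretionary income = 136 − 20·1.4 − 6·13 = 30; q_2* = 6 + 0.5·30/13 = 7.1538.
At I' = 163.2: q_2* = 8.2. Change: 8.2 − 7.1538 = 1.0462.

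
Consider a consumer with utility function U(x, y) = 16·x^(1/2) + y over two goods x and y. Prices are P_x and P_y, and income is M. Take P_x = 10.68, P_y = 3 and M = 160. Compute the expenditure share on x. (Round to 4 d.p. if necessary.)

share on x = 0.3371

Utility is quasi-linear in y; the FOC for x is 8/√x = P_x/P_y.
Solve: √x = 8·P_y/P_x, so x*(P_x,P_y) = (8·P_y/P_x)², and y* = (M − P_x·x*)/P_y.
Plugging in: x* = (8·3/10.68)² = 5.0499, y* = 35.3558.
Expenditure on x: 10.68·5.0499 = 53.9326; share = 0.3371.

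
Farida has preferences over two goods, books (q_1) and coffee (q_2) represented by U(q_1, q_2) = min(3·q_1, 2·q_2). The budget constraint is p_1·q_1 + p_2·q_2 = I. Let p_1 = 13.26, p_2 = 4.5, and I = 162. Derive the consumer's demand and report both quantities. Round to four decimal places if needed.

q_1* = 8.096, q_2* = 12.1439

With perfect complements, no substitution: consume in ratio q_1:q_2 = 2:3.
Budget: p_1·q_1 + p_2·(3/2)·q_1 = I, so (2·p_1 + 3·p_2)·q_1 = 2·I.
Demand: q_1*(p_1,p_2,I) = 2·I/(2·p_1 + 3·p_2), q_2* = 3·I/(2·p_1 + 3·p_2).
Here 2·13.26 + 3·4.5 = 40.02, giving q_1* = 8.096 and q_2* = 12.1439.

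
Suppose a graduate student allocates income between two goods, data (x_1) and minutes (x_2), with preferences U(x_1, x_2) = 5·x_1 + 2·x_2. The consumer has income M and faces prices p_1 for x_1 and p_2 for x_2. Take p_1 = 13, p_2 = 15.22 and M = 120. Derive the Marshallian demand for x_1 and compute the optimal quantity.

x_1* = 9.2308

Linear utility — the consumer picks whichever good has higher MU/price: 5/13 = 0.3846 vs 2/15.22 = 0.1314.
x_1 gives more utility per dollar, so spend all income on x_1: x_1* = M/p_1, x_2* = 0.
Numerically: x_1* = 9.2308, x_2* = 0.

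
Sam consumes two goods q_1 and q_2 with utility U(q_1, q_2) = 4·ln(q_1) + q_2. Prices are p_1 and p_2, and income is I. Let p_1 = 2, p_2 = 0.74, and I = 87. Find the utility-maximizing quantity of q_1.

q_1* = 1.48

MU_q_1 = 4/q_1, MU_q_2 = 1. Tangency: 4/q_1 = p_1/p_2.
So q_1*(p_1,p_2) = 4·p_2/p_1, independent of income; and q_2* = (I − 4·p_2)/p_2.
At the given prices: q_1* = 4·0.74/2 = 1.48.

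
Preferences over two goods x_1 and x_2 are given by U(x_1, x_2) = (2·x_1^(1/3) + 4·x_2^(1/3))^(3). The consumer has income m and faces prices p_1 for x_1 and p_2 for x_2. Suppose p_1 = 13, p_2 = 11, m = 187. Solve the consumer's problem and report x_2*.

x_2* = 12.828

With the ratio pinned down, the budget gives x_1* = m/(p_1 + p_2·(x_2/x_1)) and x_2* = (x_2/x_1)·x_1*.
Numerically x_2/x_1 = 3.633883, so x_1* = 187/(13 + 11·3.633883) = 3.5301 and x_2* = 3.633883·3.5301 = 12.828.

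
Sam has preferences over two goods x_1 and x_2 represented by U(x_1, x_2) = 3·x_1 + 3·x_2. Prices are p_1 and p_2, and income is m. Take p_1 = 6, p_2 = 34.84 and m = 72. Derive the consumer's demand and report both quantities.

x_1* = 12, x_2* = 0

Perfect substitutes: compare marginal utility per dollar. 3/p_1 vs 3/p_2 → 0.5 vs 0.0861.
x_1 gives more utility per dollar, so spend all income on x_1: x_1* = m/p_1, x_2* = 0.
Numerically: x_1* = 12, x_2* = 0.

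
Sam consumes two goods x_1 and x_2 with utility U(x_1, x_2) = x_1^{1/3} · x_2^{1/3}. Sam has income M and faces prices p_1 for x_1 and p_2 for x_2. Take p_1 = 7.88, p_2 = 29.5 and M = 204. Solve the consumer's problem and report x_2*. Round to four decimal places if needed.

x_2* = 3.4576

Demand: x_1*(p_1,p_2,M) = 0.5·M/p_1 and x_2* = 0.5·M/p_2.
At p_1=7.88, p_2=29.5, M=204: x_2* = 0.5·204/29.5 = 3.4576.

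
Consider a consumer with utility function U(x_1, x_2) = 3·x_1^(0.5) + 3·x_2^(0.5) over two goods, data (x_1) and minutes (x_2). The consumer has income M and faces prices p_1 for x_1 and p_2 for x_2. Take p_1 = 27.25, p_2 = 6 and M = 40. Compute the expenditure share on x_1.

share on x_1 = 0.1805

From the CES first-order condition, (x_2/x_1)^(0.5) = p_1/p_2.
Hence x_2/x_1 = (p_1/p_2)^(1/(0.5)), i.e. raised to the 2 power.
Substitute x_2 = (x_2/x_1)·x_1 into the budget: x_1* = M/(p_1 + p_2·(x_2/x_1)).
Numerically x_2/x_1 = 20.626736, so x_1* = 40/(27.25 + 6·20.626736) = 0.2649 and x_2* = 20.626736·0.2649 = 5.4637.
Expenditure on x_1: 27.25·0.2649 = 7.218; share = 0.1805.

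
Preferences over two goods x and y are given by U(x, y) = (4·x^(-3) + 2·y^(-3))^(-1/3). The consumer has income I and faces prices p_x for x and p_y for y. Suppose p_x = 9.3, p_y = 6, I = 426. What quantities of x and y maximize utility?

x* = 28.5339, y* = 26.7724

With the ratio pinned down, the budget gives x* = I/(p_x + p_y·(y/x)) and y* = (y/x)·x*.
Numerically y/x = 0.938265, so x* = 426/(9.3 + 6·0.938265) = 28.5339 and y* = 0.938265·28.5339 = 26.7724.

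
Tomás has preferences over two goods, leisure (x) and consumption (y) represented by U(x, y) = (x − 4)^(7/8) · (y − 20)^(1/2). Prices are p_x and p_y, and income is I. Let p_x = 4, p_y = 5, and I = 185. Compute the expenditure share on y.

Let x' = x−4, y' = y−20. MRS = (7/4)·y'/x' = p_x/p_y.
Substituting into the budget: x* = 4 + 7/11·(I − 4·p_x − 20·p_y)/p_x, and y* = 20 + 4/11·(…)/p_y.
Discretionary income = 185 − 4·4 − 20·5 = 69; x* = 4 + 7/11·69/4 = 14.9773; y* = 20 + 4/11·69/5 = 25.0182.
Expenditure on y: 5·25.0182 = 125.0909; share = 0.6762.

share on y = 0.6762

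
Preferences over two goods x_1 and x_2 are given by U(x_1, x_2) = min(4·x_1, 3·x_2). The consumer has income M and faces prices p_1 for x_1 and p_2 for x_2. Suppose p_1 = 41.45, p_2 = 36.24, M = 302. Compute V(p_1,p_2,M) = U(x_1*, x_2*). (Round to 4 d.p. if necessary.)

V = 13.4566

Here 3·41.45 + 4·36.24 = 269.31, giving x_1* = 3.3642 and x_2* = 4.4855.
Utility at the optimum: U(3.3642, 4.4855) = 13.4566.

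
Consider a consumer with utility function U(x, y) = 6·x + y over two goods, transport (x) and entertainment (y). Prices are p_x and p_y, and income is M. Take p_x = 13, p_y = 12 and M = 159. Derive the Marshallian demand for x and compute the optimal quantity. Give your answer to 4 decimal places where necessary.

Perfect substitutes: compare marginal utility per dollar. 6/p_x vs 1/p_y → 0.4615 vs 0.0833.
x gives more utility per dollar, so spend all income on x: x* = M/p_x, y* = 0.
Numerically: x* = 12.2308, y* = 0.

x* = 12.2308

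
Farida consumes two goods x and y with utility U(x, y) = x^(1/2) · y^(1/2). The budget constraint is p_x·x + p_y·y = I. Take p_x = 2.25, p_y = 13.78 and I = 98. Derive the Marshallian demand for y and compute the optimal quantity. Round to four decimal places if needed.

The MRS is y/x. Set MRS = p_x/p_y.
So 0.5·p_y·y = 0.5·p_x·x; combined with the budget, a share 0.5 of income goes to x.
Demand: x*(p_x,p_y,I) = 0.5·I/p_x and y* = 0.5·I/p_y.
At p_x=2.25, p_y=13.78, I=98: y* = 0.5·98/13.78 = 3.5559.

y* = 3.5559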